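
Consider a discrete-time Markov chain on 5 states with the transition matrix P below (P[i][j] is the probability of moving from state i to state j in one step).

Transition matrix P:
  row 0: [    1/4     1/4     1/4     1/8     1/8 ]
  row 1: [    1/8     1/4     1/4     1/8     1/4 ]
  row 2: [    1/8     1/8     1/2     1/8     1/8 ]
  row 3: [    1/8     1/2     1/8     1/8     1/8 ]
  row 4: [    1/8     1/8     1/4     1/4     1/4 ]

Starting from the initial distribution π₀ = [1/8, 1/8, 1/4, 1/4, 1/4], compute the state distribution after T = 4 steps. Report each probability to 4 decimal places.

π = [0.1429, 0.2264, 0.3083, 0.1470, 0.1754]

t=0: π = [0.1250, 0.1250, 0.2500, 0.2500, 0.2500]
t=1: π = [0.1406, 0.2500, 0.2813, 0.1563, 0.1719]
t=2: π = [0.1426, 0.2324, 0.3008, 0.1465, 0.1777]
t=3: π = [0.1428, 0.2268, 0.3069, 0.1472, 0.1763]
t=4: π = [0.1429, 0.2264, 0.3083, 0.1470, 0.1754]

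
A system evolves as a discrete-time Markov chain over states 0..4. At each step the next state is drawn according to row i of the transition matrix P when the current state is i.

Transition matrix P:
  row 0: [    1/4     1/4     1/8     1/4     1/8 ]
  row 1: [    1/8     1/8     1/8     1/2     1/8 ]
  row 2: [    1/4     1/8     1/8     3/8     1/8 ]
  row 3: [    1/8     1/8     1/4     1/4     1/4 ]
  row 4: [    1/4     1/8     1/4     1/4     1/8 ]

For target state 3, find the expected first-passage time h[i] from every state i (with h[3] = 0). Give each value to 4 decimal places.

h = [3.1670, 2.4632, 2.8591, 0.0000, 3.2165]

First-step conditioning: h[3] = 0; for i ≠ 3, h[i] = 1 + Σ_k P[i][k]·h[k].
  h[0] = 1 + 1/4·h[0] + 1/4·h[1] + 1/8·h[2] + 1/8·h[4]
  h[1] = 1 + 1/8·h[0] + 1/8·h[1] + 1/8·h[2] + 1/8·h[4]
  h[2] = 1 + 1/4·h[0] + 1/8·h[1] + 1/8·h[2] + 1/8·h[4]
  h[4] = 1 + 1/4·h[0] + 1/8·h[1] + 1/4·h[2] + 1/8·h[4]
Solving the 4×4 linear system over states ≠ 3 gives exactly h = [1536/485, 3584/1455, 832/291, 0, 312/97] (h[3] = 0 is the target).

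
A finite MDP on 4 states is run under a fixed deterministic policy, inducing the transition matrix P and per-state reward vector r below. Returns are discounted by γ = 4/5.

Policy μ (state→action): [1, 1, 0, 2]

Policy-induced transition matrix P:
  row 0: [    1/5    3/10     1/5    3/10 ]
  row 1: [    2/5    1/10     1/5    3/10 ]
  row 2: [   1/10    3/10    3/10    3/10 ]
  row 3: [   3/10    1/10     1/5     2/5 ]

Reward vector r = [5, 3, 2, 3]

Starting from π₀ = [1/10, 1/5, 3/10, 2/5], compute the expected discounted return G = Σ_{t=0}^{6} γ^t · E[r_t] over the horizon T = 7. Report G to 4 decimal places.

G = 12.5638

t=0: π = [0.1000, 0.2000, 0.3000, 0.4000], E[r] = 2.9000, γ^t·E[r] = 2.900000, running G = 2.900000
t=1: π = [0.2500, 0.1800, 0.2300, 0.3400], E[r] = 3.2700, γ^t·E[r] = 2.616000, running G = 5.516000
t=2: π = [0.2470, 0.1960, 0.2230, 0.3340], E[r] = 3.2710, γ^t·E[r] = 2.093440, running G = 7.609440
t=3: π = [0.2503, 0.1940, 0.2223, 0.3334], E[r] = 3.2783, γ^t·E[r] = 1.678490, running G = 9.287930
t=4: π = [0.2499, 0.1945, 0.2222, 0.3333], E[r] = 3.2776, γ^t·E[r] = 1.342501, running G = 10.630430
t=5: π = [0.2500, 0.1944, 0.2222, 0.3333], E[r] = 3.2778, γ^t·E[r] = 1.074072, running G = 11.704502
t=6: π = [0.2500, 0.1944, 0.2222, 0.3333], E[r] = 3.2778, γ^t·E[r] = 0.859248, running G = 12.563750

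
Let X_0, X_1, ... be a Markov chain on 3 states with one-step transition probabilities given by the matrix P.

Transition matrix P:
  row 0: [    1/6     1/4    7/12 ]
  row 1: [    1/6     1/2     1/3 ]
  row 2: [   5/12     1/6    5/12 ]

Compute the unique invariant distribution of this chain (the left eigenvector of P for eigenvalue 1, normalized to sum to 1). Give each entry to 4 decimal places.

π = [0.2764, 0.2846, 0.4390]

Balance equations π_j = Σ_i π_i·P[i][j]:
  π_0 = 1/6·π_0 + 1/6·π_1 + 5/12·π_2
  π_1 = 1/4·π_0 + 1/2·π_1 + 1/6·π_2
  normalize: π_0 + π_1 + π_2 = 1
Solving the linear system gives exactly π = [34/123, 35/123, 18/41].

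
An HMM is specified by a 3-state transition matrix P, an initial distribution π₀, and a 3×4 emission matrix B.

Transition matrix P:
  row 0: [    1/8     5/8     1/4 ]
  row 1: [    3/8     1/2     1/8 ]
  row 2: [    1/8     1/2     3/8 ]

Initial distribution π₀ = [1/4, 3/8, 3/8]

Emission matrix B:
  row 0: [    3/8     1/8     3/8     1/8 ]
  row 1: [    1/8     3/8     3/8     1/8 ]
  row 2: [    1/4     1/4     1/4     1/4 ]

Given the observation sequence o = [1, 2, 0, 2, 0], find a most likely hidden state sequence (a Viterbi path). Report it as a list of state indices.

t=0: δ = [3.125e-02, 1.406e-01, 9.375e-02]  (obs o_0=1)
t=1: δ = [1.978e-02, 2.637e-02, 8.789e-03]  ψ = [1, 1, 2]  (obs o_1=2)
t=2: δ = [3.708e-03, 1.648e-03, 1.236e-03]  ψ = [1, 1, 0]  (obs o_2=0)
t=3: δ = [2.317e-04, 8.690e-04, 2.317e-04]  ψ = [1, 0, 0]  (obs o_3=2)
t=4: δ = [1.222e-04, 5.431e-05, 2.716e-05]  ψ = [1, 1, 1]  (obs o_4=0)
backtrack: best end state = 0; path = [1, 1, 0, 1, 0]

path = [1, 1, 0, 1, 0]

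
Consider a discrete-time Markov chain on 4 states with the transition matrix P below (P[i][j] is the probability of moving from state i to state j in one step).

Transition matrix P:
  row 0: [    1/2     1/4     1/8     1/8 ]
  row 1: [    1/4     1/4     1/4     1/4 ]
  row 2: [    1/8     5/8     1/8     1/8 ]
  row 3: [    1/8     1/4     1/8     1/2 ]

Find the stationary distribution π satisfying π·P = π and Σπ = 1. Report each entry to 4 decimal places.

Balance equations π_j = Σ_i π_i·P[i][j]:
  π_0 = 1/2·π_0 + 1/4·π_1 + 1/8·π_2 + 1/8·π_3
  π_1 = 1/4·π_0 + 1/4·π_1 + 5/8·π_2 + 1/4·π_3
  π_2 = 1/8·π_0 + 1/4·π_1 + 1/8·π_2 + 1/8·π_3
  normalize: π_0 + π_1 + π_2 + π_3 = 1
Solving the linear system gives exactly π = [16/61, 19/61, 10/61, 16/61].

π = [0.2623, 0.3115, 0.1639, 0.2623]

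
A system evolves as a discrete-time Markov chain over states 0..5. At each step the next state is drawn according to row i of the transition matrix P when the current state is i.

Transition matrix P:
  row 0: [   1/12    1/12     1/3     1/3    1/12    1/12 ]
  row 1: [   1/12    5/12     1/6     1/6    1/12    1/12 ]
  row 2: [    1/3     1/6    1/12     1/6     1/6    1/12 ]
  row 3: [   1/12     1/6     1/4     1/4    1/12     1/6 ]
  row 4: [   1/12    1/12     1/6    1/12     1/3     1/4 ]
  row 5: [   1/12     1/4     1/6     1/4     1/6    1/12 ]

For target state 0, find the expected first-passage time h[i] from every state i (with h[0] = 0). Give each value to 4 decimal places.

h = [0.0000, 7.9837, 6.1426, 7.8152, 7.9996, 7.9710]

First-step conditioning: h[0] = 0; for i ≠ 0, h[i] = 1 + Σ_k P[i][k]·h[k].
  h[1] = 1 + 5/12·h[1] + 1/6·h[2] + 1/6·h[3] + 1/12·h[4] + 1/12·h[5]
  h[2] = 1 + 1/6·h[1] + 1/12·h[2] + 1/6·h[3] + 1/6·h[4] + 1/12·h[5]
  h[3] = 1 + 1/6·h[1] + 1/4·h[2] + 1/4·h[3] + 1/12·h[4] + 1/6·h[5]
  h[4] = 1 + 1/12·h[1] + 1/6·h[2] + 1/12·h[3] + 1/3·h[4] + 1/4·h[5]
  h[5] = 1 + 1/4·h[1] + 1/6·h[2] + 1/4·h[3] + 1/6·h[4] + 1/12·h[5]
Solving the 5×5 linear system over states ≠ 0 gives exactly h = [0, 90384/11321, 69540/11321, 88476/11321, 90564/11321, 90240/11321] (h[0] = 0 is the target).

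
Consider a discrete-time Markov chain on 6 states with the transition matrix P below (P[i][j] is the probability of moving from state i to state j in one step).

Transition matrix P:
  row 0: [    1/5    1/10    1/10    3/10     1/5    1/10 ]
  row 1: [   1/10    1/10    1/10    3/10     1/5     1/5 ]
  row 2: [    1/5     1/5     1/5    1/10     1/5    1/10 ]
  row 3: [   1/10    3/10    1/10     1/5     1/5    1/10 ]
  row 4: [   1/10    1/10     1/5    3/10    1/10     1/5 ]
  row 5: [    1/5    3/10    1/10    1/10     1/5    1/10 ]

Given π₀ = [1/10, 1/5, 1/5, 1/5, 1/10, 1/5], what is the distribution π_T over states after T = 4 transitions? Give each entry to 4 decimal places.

t=0: π = [0.1000, 0.2000, 0.2000, 0.2000, 0.1000, 0.2000]
t=1: π = [0.1500, 0.2000, 0.1300, 0.2000, 0.1900, 0.1300]
t=2: π = [0.1410, 0.1790, 0.1320, 0.2280, 0.1810, 0.1390]
t=3: π = [0.1412, 0.1866, 0.1313, 0.2230, 0.1819, 0.1360]
t=4: π = [0.1409, 0.1849, 0.1313, 0.2242, 0.1818, 0.1369]

π = [0.1409, 0.1849, 0.1313, 0.2242, 0.1818, 0.1369]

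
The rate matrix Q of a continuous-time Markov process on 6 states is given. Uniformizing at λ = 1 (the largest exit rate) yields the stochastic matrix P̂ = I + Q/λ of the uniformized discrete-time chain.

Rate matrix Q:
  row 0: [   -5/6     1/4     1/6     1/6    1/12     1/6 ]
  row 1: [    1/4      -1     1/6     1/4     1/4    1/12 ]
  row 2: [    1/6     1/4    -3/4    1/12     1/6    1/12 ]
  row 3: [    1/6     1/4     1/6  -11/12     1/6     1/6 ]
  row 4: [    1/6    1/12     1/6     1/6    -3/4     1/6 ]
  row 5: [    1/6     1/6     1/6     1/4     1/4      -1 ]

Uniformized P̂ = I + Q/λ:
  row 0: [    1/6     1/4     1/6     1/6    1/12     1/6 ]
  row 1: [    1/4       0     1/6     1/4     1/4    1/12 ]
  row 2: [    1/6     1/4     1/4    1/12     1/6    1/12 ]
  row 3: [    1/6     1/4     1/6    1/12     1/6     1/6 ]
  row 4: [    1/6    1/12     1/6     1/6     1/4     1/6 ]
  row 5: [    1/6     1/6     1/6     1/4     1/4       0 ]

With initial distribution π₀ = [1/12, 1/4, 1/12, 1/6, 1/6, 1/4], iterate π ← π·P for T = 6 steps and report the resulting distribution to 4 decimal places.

t=0: π = [0.0833, 0.2500, 0.0833, 0.1667, 0.1667, 0.2500]
t=1: π = [0.1875, 0.1389, 0.1736, 0.1875, 0.2153, 0.0972]
t=2: π = [0.1782, 0.1713, 0.1811, 0.1563, 0.1887, 0.1244]
t=3: π = [0.1809, 0.1654, 0.1818, 0.1632, 0.1922, 0.1166]
t=4: π = [0.1804, 0.1669, 0.1818, 0.1614, 0.1911, 0.1183]
t=5: π = [0.1806, 0.1666, 0.1818, 0.1618, 0.1913, 0.1179]
t=6: π = [0.1805, 0.1666, 0.1818, 0.1617, 0.1913, 0.1180]

π = [0.1805, 0.1666, 0.1818, 0.1617, 0.1913, 0.1180]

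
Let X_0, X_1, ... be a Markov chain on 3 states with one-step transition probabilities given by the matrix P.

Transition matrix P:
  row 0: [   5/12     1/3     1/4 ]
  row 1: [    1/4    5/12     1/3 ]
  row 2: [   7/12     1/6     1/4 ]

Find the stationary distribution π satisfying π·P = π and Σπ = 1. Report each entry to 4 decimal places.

π = [0.4104, 0.3134, 0.2761]

Balance equations π_j = Σ_i π_i·P[i][j]:
  π_0 = 5/12·π_0 + 1/4·π_1 + 7/12·π_2
  π_1 = 1/3·π_0 + 5/12·π_1 + 1/6·π_2
  normalize: π_0 + π_1 + π_2 = 1
Solving the linear system gives exactly π = [55/134, 21/67, 37/134].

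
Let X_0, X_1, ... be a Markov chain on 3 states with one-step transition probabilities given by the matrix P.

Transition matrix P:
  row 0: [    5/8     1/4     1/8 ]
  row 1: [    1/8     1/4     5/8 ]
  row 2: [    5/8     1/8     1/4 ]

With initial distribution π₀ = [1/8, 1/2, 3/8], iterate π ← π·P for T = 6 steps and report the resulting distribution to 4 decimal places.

t=0: π = [0.1250, 0.5000, 0.3750]
t=1: π = [0.3750, 0.2031, 0.4219]
t=2: π = [0.5234, 0.1973, 0.2793]
t=3: π = [0.5264, 0.2151, 0.2585]
t=4: π = [0.5175, 0.2177, 0.2649]
t=5: π = [0.5162, 0.2169, 0.2669]
t=6: π = [0.5166, 0.2166, 0.2668]

π = [0.5166, 0.2166, 0.2668]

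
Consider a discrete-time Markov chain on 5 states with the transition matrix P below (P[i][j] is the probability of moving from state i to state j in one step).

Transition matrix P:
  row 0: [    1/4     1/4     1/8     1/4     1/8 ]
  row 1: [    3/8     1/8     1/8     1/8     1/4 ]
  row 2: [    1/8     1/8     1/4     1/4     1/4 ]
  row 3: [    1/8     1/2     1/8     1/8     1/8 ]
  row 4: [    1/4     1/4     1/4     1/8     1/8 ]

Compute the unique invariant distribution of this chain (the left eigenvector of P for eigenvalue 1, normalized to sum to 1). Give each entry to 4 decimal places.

Balance equations π_j = Σ_i π_i·P[i][j]:
  π_0 = 1/4·π_0 + 3/8·π_1 + 1/8·π_2 + 1/8·π_3 + 1/4·π_4
  π_1 = 1/4·π_0 + 1/8·π_1 + 1/8·π_2 + 1/2·π_3 + 1/4·π_4
  π_2 = 1/8·π_0 + 1/8·π_1 + 1/4·π_2 + 1/8·π_3 + 1/4·π_4
  π_3 = 1/4·π_0 + 1/8·π_1 + 1/4·π_2 + 1/8·π_3 + 1/8·π_4
  normalize: π_0 + π_1 + π_2 + π_3 + π_4 = 1
Solving the linear system gives exactly π = [1089/4588, 1113/4588, 771/4588, 13/74, 809/4588].

π = [0.2374, 0.2426, 0.1680, 0.1757, 0.1763]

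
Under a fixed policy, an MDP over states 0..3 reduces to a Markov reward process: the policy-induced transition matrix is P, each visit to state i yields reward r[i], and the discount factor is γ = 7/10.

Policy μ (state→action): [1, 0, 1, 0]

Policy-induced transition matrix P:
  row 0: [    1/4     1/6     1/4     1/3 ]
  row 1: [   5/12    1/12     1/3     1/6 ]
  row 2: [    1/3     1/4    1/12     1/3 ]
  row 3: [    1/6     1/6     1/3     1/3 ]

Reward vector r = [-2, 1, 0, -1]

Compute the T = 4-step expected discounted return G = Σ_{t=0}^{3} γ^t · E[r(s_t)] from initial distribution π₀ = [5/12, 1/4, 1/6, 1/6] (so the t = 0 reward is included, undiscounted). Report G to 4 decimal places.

t=0: π = [0.4167, 0.2500, 0.1667, 0.1667], E[r] = -0.7500, γ^t·E[r] = -0.750000, running G = -0.750000
t=1: π = [0.2917, 0.1597, 0.2569, 0.2917], E[r] = -0.7153, γ^t·E[r] = -0.500694, running G = -1.250694
t=2: π = [0.2737, 0.1748, 0.2448, 0.3067], E[r] = -0.6794, γ^t·E[r] = -0.332905, running G = -1.583600
t=3: π = [0.2740, 0.1725, 0.2493, 0.3042], E[r] = -0.6796, γ^t·E[r] = -0.233116, running G = -1.816716

G = -1.8167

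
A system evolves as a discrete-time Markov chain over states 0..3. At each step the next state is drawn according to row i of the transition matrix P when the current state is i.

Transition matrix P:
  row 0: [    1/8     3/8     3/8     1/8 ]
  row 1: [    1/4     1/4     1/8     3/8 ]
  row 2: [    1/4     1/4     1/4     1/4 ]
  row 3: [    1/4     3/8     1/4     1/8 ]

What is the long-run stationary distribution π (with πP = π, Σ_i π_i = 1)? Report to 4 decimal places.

Balance equations π_j = Σ_i π_i·P[i][j]:
  π_0 = 1/8·π_0 + 1/4·π_1 + 1/4·π_2 + 1/4·π_3
  π_1 = 3/8·π_0 + 1/4·π_1 + 1/4·π_2 + 3/8·π_3
  π_2 = 3/8·π_0 + 1/8·π_1 + 1/4·π_2 + 1/4·π_3
  normalize: π_0 + π_1 + π_2 + π_3 = 1
Solving the linear system gives exactly π = [2/9, 196/639, 17/71, 148/639].

π = [0.2222, 0.3067, 0.2394, 0.2316]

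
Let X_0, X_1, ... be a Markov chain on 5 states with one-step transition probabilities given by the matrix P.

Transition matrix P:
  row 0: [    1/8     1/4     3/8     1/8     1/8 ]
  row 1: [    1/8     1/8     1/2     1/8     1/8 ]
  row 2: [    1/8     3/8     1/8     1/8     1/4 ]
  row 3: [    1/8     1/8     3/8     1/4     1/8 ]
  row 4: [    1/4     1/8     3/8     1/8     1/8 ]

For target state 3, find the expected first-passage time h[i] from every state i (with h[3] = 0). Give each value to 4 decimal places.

First-step conditioning: h[3] = 0; for i ≠ 3, h[i] = 1 + Σ_k P[i][k]·h[k].
  h[0] = 1 + 1/8·h[0] + 1/4·h[1] + 3/8·h[2] + 1/8·h[4]
  h[1] = 1 + 1/8·h[0] + 1/8·h[1] + 1/2·h[2] + 1/8·h[4]
  h[2] = 1 + 1/8·h[0] + 3/8·h[1] + 1/8·h[2] + 1/4·h[4]
  h[4] = 1 + 1/4·h[0] + 1/8·h[1] + 3/8·h[2] + 1/8·h[4]
Solving the 4×4 linear system over states ≠ 3 gives exactly h = [8, 8, 8, 0, 8] (h[3] = 0 is the target).

h = [8.0000, 8.0000, 8.0000, 0.0000, 8.0000]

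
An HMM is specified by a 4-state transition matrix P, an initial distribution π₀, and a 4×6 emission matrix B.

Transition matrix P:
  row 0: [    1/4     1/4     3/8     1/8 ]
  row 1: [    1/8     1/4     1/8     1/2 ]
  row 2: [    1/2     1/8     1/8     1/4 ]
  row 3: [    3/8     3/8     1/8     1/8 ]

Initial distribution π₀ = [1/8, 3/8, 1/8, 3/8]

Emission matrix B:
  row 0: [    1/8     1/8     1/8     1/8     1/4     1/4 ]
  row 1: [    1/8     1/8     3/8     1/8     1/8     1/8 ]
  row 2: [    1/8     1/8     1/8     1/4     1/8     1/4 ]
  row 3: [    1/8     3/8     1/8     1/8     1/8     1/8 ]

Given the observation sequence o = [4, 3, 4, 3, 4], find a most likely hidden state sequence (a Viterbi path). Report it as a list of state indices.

t=0: δ = [3.125e-02, 4.688e-02, 1.562e-02, 4.688e-02]  (obs o_0=4)
t=1: δ = [2.197e-03, 2.197e-03, 2.930e-03, 2.930e-03]  ψ = [3, 3, 0, 1]  (obs o_1=3)
t=2: δ = [3.662e-04, 1.373e-04, 1.030e-04, 1.373e-04]  ψ = [2, 3, 0, 1]  (obs o_2=4)
t=3: δ = [1.144e-05, 1.144e-05, 3.433e-05, 8.583e-06]  ψ = [0, 0, 0, 1]  (obs o_3=3)
t=4: δ = [4.292e-06, 5.364e-07, 5.364e-07, 1.073e-06]  ψ = [2, 2, 0, 2]  (obs o_4=4)
backtrack: best end state = 0; path = [0, 2, 0, 2, 0]

path = [0, 2, 0, 2, 0]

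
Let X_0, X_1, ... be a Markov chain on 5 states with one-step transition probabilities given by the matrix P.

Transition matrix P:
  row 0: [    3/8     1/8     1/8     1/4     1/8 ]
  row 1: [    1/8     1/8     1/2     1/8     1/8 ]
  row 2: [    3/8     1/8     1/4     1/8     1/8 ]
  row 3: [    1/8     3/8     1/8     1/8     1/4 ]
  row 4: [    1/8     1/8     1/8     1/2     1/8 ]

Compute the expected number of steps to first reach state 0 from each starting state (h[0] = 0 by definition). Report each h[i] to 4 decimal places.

h = [0.0000, 4.9898, 3.9918, 5.4315, 5.5297]

First-step conditioning: h[0] = 0; for i ≠ 0, h[i] = 1 + Σ_k P[i][k]·h[k].
  h[1] = 1 + 1/8·h[1] + 1/2·h[2] + 1/8·h[3] + 1/8·h[4]
  h[2] = 1 + 1/8·h[1] + 1/4·h[2] + 1/8·h[3] + 1/8·h[4]
  h[3] = 1 + 3/8·h[1] + 1/8·h[2] + 1/8·h[3] + 1/4·h[4]
  h[4] = 1 + 1/8·h[1] + 1/8·h[2] + 1/2·h[3] + 1/8·h[4]
Solving the 4×4 linear system over states ≠ 0 gives exactly h = [0, 2440/489, 1952/489, 2656/489, 2704/489] (h[0] = 0 is the target).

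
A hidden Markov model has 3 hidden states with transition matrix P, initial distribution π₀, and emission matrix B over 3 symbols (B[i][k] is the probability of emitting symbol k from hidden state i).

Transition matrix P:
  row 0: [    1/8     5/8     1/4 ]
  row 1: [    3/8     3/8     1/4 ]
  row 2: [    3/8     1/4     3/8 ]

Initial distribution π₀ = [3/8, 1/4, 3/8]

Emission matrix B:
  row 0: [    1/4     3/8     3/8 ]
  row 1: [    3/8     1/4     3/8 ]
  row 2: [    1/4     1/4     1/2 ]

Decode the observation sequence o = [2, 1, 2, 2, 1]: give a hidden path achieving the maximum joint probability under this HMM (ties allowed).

path = [2, 0, 1, 0, 1]

t=0: δ = [1.406e-01, 9.375e-02, 1.875e-01]  (obs o_0=2)
t=1: δ = [2.637e-02, 2.197e-02, 1.758e-02]  ψ = [2, 0, 2]  (obs o_1=1)
t=2: δ = [3.090e-03, 6.180e-03, 3.296e-03]  ψ = [1, 0, 0]  (obs o_2=2)
t=3: δ = [8.690e-04, 8.690e-04, 7.725e-04]  ψ = [1, 1, 1]  (obs o_3=2)
t=4: δ = [1.222e-04, 1.358e-04, 7.242e-05]  ψ = [1, 0, 2]  (obs o_4=1)
backtrack: best end state = 1; path = [2, 0, 1, 0, 1]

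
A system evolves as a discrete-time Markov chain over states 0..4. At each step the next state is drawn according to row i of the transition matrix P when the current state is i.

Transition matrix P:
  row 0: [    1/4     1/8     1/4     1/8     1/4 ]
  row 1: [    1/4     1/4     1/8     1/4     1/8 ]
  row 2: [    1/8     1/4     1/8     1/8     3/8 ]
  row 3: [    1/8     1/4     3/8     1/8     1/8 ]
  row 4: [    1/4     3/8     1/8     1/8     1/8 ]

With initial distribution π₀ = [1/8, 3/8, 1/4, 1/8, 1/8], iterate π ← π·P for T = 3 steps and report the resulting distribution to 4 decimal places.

t=0: π = [0.1250, 0.3750, 0.2500, 0.1250, 0.1250]
t=1: π = [0.2031, 0.2500, 0.1719, 0.1719, 0.2031]
t=2: π = [0.2070, 0.2500, 0.1934, 0.1563, 0.1934]
t=3: π = [0.2063, 0.2483, 0.1899, 0.1563, 0.1992]

π = [0.2063, 0.2483, 0.1899, 0.1563, 0.1992]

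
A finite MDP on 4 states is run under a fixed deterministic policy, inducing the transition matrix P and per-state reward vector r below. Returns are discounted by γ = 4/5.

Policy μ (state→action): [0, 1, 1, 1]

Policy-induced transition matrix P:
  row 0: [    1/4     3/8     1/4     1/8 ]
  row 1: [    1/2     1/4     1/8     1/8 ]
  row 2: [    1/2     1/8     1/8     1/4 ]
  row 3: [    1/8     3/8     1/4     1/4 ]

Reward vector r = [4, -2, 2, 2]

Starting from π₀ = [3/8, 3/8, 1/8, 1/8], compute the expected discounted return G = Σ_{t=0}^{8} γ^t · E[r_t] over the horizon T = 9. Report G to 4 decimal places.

t=0: π = [0.3750, 0.3750, 0.1250, 0.1250], E[r] = 1.2500, γ^t·E[r] = 1.250000, running G = 1.250000
t=1: π = [0.3594, 0.2969, 0.1875, 0.1563], E[r] = 1.5313, γ^t·E[r] = 1.225000, running G = 2.475000
t=2: π = [0.3516, 0.2910, 0.1895, 0.1680], E[r] = 1.5391, γ^t·E[r] = 0.985000, running G = 3.460000
t=3: π = [0.3491, 0.2913, 0.1899, 0.1697], E[r] = 1.5332, γ^t·E[r] = 0.785000, running G = 4.245000
t=4: π = [0.3491, 0.2911, 0.1898, 0.1700], E[r] = 1.5338, γ^t·E[r] = 0.628225, running G = 4.873225
t=5: π = [0.3490, 0.2911, 0.1899, 0.1700], E[r] = 1.5334, γ^t·E[r] = 0.502463, running G = 5.375688
t=6: π = [0.3490, 0.2911, 0.1899, 0.1700], E[r] = 1.5335, γ^t·E[r] = 0.401992, running G = 5.777679
t=7: π = [0.3490, 0.2911, 0.1899, 0.1700], E[r] = 1.5334, γ^t·E[r] = 0.321587, running G = 6.099266
t=8: π = [0.3490, 0.2911, 0.1899, 0.1700], E[r] = 1.5335, γ^t·E[r] = 0.257271, running G = 6.356537

G = 6.3565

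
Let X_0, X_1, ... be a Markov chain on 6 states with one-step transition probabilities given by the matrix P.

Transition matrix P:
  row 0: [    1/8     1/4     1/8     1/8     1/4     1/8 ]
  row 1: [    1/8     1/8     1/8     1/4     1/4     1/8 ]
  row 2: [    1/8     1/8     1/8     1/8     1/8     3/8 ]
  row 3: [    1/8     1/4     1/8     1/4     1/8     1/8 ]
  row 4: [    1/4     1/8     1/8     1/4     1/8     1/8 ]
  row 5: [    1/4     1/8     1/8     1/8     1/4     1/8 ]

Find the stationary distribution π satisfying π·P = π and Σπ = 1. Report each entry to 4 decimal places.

Balance equations π_j = Σ_i π_i·P[i][j]:
  π_0 = 1/8·π_0 + 1/8·π_1 + 1/8·π_2 + 1/8·π_3 + 1/4·π_4 + 1/4·π_5
  π_1 = 1/4·π_0 + 1/8·π_1 + 1/8·π_2 + 1/4·π_3 + 1/8·π_4 + 1/8·π_5
  π_2 = 1/8·π_0 + 1/8·π_1 + 1/8·π_2 + 1/8·π_3 + 1/8·π_4 + 1/8·π_5
  π_3 = 1/8·π_0 + 1/4·π_1 + 1/8·π_2 + 1/4·π_3 + 1/4·π_4 + 1/8·π_5
  π_4 = 1/4·π_0 + 1/4·π_1 + 1/8·π_2 + 1/8·π_3 + 1/8·π_4 + 1/4·π_5
  normalize: π_0 + π_1 + π_2 + π_3 + π_4 + π_5 = 1
Solving the linear system gives exactly π = [3089/18400, 783/4600, 1/8, 3567/18400, 3437/18400, 5/32].

π = [0.1679, 0.1702, 0.1250, 0.1939, 0.1868, 0.1563]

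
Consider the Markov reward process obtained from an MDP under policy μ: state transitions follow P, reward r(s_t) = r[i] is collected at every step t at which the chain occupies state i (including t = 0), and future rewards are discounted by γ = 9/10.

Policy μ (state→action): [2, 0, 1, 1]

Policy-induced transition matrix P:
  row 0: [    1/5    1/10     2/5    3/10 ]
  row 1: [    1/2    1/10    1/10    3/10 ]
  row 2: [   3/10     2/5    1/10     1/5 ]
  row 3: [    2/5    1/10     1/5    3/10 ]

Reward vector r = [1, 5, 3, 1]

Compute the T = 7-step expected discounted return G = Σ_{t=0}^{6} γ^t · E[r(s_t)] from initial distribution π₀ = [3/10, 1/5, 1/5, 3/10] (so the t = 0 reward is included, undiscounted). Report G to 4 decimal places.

t=0: π = [0.3000, 0.2000, 0.2000, 0.3000], E[r] = 2.2000, γ^t·E[r] = 2.200000, running G = 2.200000
t=1: π = [0.3400, 0.1600, 0.2200, 0.2800], E[r] = 2.0800, γ^t·E[r] = 1.872000, running G = 4.072000
t=2: π = [0.3260, 0.1660, 0.2300, 0.2780], E[r] = 2.1240, γ^t·E[r] = 1.720440, running G = 5.792440
t=3: π = [0.3284, 0.1690, 0.2256, 0.2770], E[r] = 2.1272, γ^t·E[r] = 1.550729, running G = 7.343169
t=4: π = [0.3287, 0.1677, 0.2262, 0.2774], E[r] = 2.1232, γ^t·E[r] = 1.393005, running G = 8.736174
t=5: π = [0.3284, 0.1679, 0.2263, 0.2774], E[r] = 2.1241, γ^t·E[r] = 1.254288, running G = 9.990462
t=6: π = [0.3285, 0.1679, 0.2263, 0.2774], E[r] = 2.1241, γ^t·E[r] = 1.128852, running G = 11.119314

G = 11.1193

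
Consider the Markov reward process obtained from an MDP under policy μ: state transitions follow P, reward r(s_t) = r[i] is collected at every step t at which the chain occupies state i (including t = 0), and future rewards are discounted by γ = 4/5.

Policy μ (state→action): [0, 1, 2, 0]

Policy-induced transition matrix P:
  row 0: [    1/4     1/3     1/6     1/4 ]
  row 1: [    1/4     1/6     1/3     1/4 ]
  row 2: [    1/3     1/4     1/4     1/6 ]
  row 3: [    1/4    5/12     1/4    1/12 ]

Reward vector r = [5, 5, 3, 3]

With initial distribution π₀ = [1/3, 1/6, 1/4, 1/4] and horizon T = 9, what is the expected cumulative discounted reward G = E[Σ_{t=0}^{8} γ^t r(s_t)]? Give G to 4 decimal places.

t=0: π = [0.3333, 0.1667, 0.2500, 0.2500], E[r] = 4.0000, γ^t·E[r] = 4.000000, running G = 4.000000
t=1: π = [0.2708, 0.3056, 0.2361, 0.1875], E[r] = 4.1528, γ^t·E[r] = 3.322222, running G = 7.322222
t=2: π = [0.2697, 0.2784, 0.2529, 0.1991], E[r] = 4.0961, γ^t·E[r] = 2.621481, running G = 9.943704
t=3: π = [0.2711, 0.2825, 0.2507, 0.1957], E[r] = 4.1071, γ^t·E[r] = 2.102815, running G = 12.046519
t=4: π = [0.2709, 0.2817, 0.2509, 0.1965], E[r] = 4.1051, γ^t·E[r] = 1.681465, running G = 13.727984
t=5: π = [0.2709, 0.2818, 0.2509, 0.1963], E[r] = 4.1055, γ^t·E[r] = 1.345297, running G = 15.073281
t=6: π = [0.2709, 0.2818, 0.2509, 0.1964], E[r] = 4.1054, γ^t·E[r] = 1.076217, running G = 16.149498
t=7: π = [0.2709, 0.2818, 0.2509, 0.1964], E[r] = 4.1055, γ^t·E[r] = 0.860977, running G = 17.010474
t=8: π = [0.2709, 0.2818, 0.2509, 0.1964], E[r] = 4.1055, γ^t·E[r] = 0.688781, running G = 17.699255

G = 17.6993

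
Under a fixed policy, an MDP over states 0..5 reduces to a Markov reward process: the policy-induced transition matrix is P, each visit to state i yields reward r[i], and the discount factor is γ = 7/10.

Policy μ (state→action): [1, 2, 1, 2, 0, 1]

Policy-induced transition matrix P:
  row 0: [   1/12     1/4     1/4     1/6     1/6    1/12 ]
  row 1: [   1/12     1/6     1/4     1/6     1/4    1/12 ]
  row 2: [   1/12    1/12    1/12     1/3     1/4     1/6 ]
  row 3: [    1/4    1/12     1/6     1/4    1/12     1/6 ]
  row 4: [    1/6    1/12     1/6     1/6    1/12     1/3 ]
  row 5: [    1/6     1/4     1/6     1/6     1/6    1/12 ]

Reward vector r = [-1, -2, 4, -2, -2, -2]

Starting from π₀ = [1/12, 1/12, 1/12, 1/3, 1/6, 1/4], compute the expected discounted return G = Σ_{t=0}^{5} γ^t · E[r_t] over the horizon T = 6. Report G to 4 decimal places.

G = -2.9491

t=0: π = [0.0833, 0.0833, 0.0833, 0.3333, 0.1667, 0.2500], E[r] = -1.4167, γ^t·E[r] = -1.416667, running G = -1.416667
t=1: π = [0.1736, 0.1458, 0.1736, 0.2083, 0.1389, 0.1597], E[r] = -0.7847, γ^t·E[r] = -0.549306, running G = -1.965972
t=2: π = [0.1429, 0.1510, 0.1788, 0.2130, 0.1644, 0.1499], E[r] = -0.7841, γ^t·E[r] = -0.384230, running G = -2.350203
t=3: π = [0.1450, 0.1447, 0.1763, 0.2142, 0.1627, 0.1571], E[r] = -0.7974, γ^t·E[r] = -0.273510, running G = -2.623713
t=4: π = [0.1457, 0.1457, 0.1761, 0.2139, 0.1620, 0.1566], E[r] = -0.7976, γ^t·E[r] = -0.191499, running G = -2.815211
t=5: π = [0.1455, 0.1459, 0.1763, 0.2138, 0.1622, 0.1563], E[r] = -0.7968, γ^t·E[r] = -0.133921, running G = -2.949133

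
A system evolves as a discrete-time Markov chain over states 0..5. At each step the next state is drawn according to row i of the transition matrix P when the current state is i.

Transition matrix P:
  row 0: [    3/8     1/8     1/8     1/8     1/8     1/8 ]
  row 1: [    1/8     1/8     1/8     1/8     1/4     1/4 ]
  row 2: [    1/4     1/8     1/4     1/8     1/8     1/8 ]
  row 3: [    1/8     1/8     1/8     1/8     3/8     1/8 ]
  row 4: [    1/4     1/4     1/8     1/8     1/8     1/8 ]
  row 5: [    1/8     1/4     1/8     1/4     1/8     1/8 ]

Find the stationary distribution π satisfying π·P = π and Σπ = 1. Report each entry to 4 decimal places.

Balance equations π_j = Σ_i π_i·P[i][j]:
  π_0 = 3/8·π_0 + 1/8·π_1 + 1/4·π_2 + 1/8·π_3 + 1/4·π_4 + 1/8·π_5
  π_1 = 1/8·π_0 + 1/8·π_1 + 1/8·π_2 + 1/8·π_3 + 1/4·π_4 + 1/4·π_5
  π_2 = 1/8·π_0 + 1/8·π_1 + 1/4·π_2 + 1/8·π_3 + 1/8·π_4 + 1/8·π_5
  π_3 = 1/8·π_0 + 1/8·π_1 + 1/8·π_2 + 1/8·π_3 + 1/8·π_4 + 1/4·π_5
  π_4 = 1/8·π_0 + 1/4·π_1 + 1/8·π_2 + 3/8·π_3 + 1/8·π_4 + 1/8·π_5
  normalize: π_0 + π_1 + π_2 + π_3 + π_4 + π_5 = 1
Solving the linear system gives exactly π = [3064/13881, 329/1983, 1/7, 284/1983, 120/661, 289/1983].

π = [0.2207, 0.1659, 0.1429, 0.1432, 0.1815, 0.1457]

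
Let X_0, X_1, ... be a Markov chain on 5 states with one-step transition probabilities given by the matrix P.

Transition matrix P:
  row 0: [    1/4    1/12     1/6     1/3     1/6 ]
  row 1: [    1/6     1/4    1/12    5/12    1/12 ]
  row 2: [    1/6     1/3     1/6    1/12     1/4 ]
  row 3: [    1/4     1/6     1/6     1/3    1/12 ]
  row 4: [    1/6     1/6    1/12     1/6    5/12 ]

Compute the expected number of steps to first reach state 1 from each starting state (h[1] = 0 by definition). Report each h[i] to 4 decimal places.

h = [6.2552, 0.0000, 4.7776, 5.7691, 5.8323]

First-step conditioning: h[1] = 0; for i ≠ 1, h[i] = 1 + Σ_k P[i][k]·h[k].
  h[0] = 1 + 1/4·h[0] + 1/6·h[2] + 1/3·h[3] + 1/6·h[4]
  h[2] = 1 + 1/6·h[0] + 1/6·h[2] + 1/12·h[3] + 1/4·h[4]
  h[3] = 1 + 1/4·h[0] + 1/6·h[2] + 1/3·h[3] + 1/12·h[4]
  h[4] = 1 + 1/6·h[0] + 1/12·h[2] + 1/6·h[3] + 5/12·h[4]
Solving the 4×4 linear system over states ≠ 1 gives exactly h = [5148/823, 0, 3932/823, 4748/823, 4800/823] (h[1] = 0 is the target).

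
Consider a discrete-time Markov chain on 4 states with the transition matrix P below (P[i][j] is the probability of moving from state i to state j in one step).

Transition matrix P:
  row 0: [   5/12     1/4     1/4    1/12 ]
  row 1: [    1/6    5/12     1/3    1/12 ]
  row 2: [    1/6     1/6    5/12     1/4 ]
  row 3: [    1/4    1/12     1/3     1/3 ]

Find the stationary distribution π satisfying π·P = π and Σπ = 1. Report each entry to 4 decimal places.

π = [0.2430, 0.2284, 0.3415, 0.1870]

Balance equations π_j = Σ_i π_i·P[i][j]:
  π_0 = 5/12·π_0 + 1/6·π_1 + 1/6·π_2 + 1/4·π_3
  π_1 = 1/4·π_0 + 5/12·π_1 + 1/6·π_2 + 1/12·π_3
  π_2 = 1/4·π_0 + 1/3·π_1 + 5/12·π_2 + 1/3·π_3
  normalize: π_0 + π_1 + π_2 + π_3 = 1
Solving the linear system gives exactly π = [217/893, 204/893, 305/893, 167/893].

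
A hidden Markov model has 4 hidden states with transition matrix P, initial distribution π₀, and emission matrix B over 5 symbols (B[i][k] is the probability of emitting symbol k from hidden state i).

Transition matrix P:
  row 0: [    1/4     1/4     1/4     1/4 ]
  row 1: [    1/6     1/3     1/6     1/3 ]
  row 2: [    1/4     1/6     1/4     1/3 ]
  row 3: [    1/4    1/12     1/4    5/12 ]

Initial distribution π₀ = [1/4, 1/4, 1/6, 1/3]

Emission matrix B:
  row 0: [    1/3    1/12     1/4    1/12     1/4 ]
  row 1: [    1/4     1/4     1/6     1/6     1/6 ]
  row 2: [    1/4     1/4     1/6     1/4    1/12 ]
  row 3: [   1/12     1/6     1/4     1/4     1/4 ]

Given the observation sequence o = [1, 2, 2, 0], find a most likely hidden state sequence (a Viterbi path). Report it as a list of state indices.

path = [3, 3, 3, 0]

t=0: δ = [2.083e-02, 6.250e-02, 4.167e-02, 5.556e-02]  (obs o_0=1)
t=1: δ = [3.472e-03, 3.472e-03, 2.315e-03, 5.787e-03]  ψ = [3, 1, 3, 3]  (obs o_1=2)
t=2: δ = [3.617e-04, 1.929e-04, 2.411e-04, 6.028e-04]  ψ = [3, 1, 3, 3]  (obs o_2=2)
t=3: δ = [5.023e-05, 2.261e-05, 3.768e-05, 2.093e-05]  ψ = [3, 0, 3, 3]  (obs o_3=0)
backtrack: best end state = 0; path = [3, 3, 3, 0]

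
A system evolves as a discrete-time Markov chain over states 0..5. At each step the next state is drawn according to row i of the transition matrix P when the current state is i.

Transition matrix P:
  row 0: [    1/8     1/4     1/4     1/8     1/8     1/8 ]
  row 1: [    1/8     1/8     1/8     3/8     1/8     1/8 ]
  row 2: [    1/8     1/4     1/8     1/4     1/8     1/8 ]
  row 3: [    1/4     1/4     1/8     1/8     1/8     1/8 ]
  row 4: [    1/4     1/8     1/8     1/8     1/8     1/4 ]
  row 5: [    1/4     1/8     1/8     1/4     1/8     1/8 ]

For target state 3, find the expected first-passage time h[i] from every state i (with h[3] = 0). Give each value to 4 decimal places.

First-step conditioning: h[3] = 0; for i ≠ 3, h[i] = 1 + Σ_k P[i][k]·h[k].
  h[0] = 1 + 1/8·h[0] + 1/4·h[1] + 1/4·h[2] + 1/8·h[4] + 1/8·h[5]
  h[1] = 1 + 1/8·h[0] + 1/8·h[1] + 1/8·h[2] + 1/8·h[4] + 1/8·h[5]
  h[2] = 1 + 1/8·h[0] + 1/4·h[1] + 1/8·h[2] + 1/8·h[4] + 1/8·h[5]
  h[4] = 1 + 1/4·h[0] + 1/8·h[1] + 1/8·h[2] + 1/8·h[4] + 1/4·h[5]
  h[5] = 1 + 1/4·h[0] + 1/8·h[1] + 1/8·h[2] + 1/8·h[4] + 1/8·h[5]
Solving the 5×5 linear system over states ≠ 3 gives exactly h = [13824/2933, 32768/8799, 12288/2933, 0, 14232/2933, 37952/8799] (h[3] = 0 is the target).

h = [4.7133, 3.7241, 4.1896, 0.0000, 4.8524, 4.3132]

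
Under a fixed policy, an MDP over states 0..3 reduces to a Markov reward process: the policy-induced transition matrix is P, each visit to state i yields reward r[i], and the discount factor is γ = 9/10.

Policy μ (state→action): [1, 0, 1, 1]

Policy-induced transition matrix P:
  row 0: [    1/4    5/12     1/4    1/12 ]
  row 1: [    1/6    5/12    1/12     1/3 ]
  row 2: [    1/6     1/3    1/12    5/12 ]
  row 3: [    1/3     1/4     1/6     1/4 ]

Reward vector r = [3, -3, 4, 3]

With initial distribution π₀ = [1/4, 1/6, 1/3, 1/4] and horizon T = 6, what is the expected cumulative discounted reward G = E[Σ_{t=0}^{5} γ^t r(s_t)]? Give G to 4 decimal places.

t=0: π = [0.2500, 0.1667, 0.3333, 0.2500], E[r] = 2.3333, γ^t·E[r] = 2.333333, running G = 2.333333
t=1: π = [0.2292, 0.3472, 0.1458, 0.2778], E[r] = 1.0625, γ^t·E[r] = 0.956250, running G = 3.289583
t=2: π = [0.2321, 0.3582, 0.1447, 0.2650], E[r] = 0.9954, γ^t·E[r] = 0.806250, running G = 4.095833
t=3: π = [0.2302, 0.3604, 0.1441, 0.2653], E[r] = 0.9815, γ^t·E[r] = 0.715500, running G = 4.811333
t=4: π = [0.2301, 0.3604, 0.1438, 0.2657], E[r] = 0.9811, γ^t·E[r] = 0.643726, running G = 5.455059
t=5: π = [0.2301, 0.3604, 0.1438, 0.2657], E[r] = 0.9814, γ^t·E[r] = 0.579512, running G = 6.034571

G = 6.0346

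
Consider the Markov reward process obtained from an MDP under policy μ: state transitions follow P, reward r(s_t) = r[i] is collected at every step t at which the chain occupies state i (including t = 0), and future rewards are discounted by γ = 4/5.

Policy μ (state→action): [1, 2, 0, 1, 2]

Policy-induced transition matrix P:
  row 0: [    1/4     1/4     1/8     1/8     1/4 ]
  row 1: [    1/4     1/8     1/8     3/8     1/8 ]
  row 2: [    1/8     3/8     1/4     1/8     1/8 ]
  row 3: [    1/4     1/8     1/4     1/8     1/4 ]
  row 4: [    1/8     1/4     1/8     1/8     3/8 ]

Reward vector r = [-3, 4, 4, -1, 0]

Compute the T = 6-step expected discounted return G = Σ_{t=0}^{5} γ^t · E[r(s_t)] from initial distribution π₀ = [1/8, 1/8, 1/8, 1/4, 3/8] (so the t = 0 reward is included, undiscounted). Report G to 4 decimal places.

t=0: π = [0.1250, 0.1250, 0.1250, 0.2500, 0.3750], E[r] = 0.3750, γ^t·E[r] = 0.375000, running G = 0.375000
t=1: π = [0.1875, 0.2188, 0.1719, 0.1563, 0.2656], E[r] = 0.8438, γ^t·E[r] = 0.675000, running G = 1.050000
t=2: π = [0.1953, 0.2246, 0.1660, 0.1797, 0.2344], E[r] = 0.7969, γ^t·E[r] = 0.510000, running G = 1.560000
t=3: π = [0.2000, 0.2202, 0.1682, 0.1812, 0.2305], E[r] = 0.7727, γ^t·E[r] = 0.395625, running G = 1.955625
t=4: π = [0.2002, 0.2209, 0.1687, 0.1801, 0.2303], E[r] = 0.7776, γ^t·E[r] = 0.318488, running G = 2.274113
t=5: π = [0.2001, 0.2210, 0.1686, 0.1802, 0.2301], E[r] = 0.7776, γ^t·E[r] = 0.254813, running G = 2.528925

G = 2.5289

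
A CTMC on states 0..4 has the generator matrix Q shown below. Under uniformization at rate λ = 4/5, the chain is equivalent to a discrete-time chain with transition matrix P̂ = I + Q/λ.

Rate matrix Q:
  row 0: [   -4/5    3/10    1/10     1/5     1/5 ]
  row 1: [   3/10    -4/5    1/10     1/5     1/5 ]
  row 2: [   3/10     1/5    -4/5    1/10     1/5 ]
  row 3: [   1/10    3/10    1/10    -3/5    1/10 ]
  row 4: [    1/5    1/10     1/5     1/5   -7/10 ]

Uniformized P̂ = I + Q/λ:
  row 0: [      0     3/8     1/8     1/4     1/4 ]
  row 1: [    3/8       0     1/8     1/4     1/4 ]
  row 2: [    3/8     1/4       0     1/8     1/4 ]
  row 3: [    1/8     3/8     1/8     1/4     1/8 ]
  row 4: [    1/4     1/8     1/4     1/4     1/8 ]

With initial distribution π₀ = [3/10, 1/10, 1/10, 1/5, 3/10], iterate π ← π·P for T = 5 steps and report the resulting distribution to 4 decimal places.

t=0: π = [0.3000, 0.1000, 0.1000, 0.2000, 0.3000]
t=1: π = [0.1750, 0.2500, 0.1500, 0.2375, 0.1875]
t=2: π = [0.2266, 0.2156, 0.1297, 0.2313, 0.1969]
t=3: π = [0.2076, 0.2287, 0.1334, 0.2338, 0.1965]
t=4: π = [0.2141, 0.2234, 0.1329, 0.2333, 0.1962]
t=5: π = [0.2118, 0.2255, 0.1329, 0.2334, 0.1963]

π = [0.2118, 0.2255, 0.1329, 0.2334, 0.1963]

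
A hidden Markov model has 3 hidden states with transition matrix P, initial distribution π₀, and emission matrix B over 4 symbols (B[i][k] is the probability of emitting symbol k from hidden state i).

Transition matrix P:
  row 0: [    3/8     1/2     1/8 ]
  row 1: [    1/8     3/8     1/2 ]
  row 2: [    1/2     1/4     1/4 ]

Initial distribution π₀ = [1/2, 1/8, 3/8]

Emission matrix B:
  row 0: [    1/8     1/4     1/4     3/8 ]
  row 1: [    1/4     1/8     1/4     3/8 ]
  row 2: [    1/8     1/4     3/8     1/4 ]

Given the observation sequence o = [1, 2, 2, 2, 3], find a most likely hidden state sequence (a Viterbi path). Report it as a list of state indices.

t=0: δ = [1.250e-01, 1.562e-02, 9.375e-02]  (obs o_0=1)
t=1: δ = [1.172e-02, 1.562e-02, 8.789e-03]  ψ = [0, 0, 2]  (obs o_1=2)
t=2: δ = [1.099e-03, 1.465e-03, 2.930e-03]  ψ = [0, 0, 1]  (obs o_2=2)
t=3: δ = [3.662e-04, 1.831e-04, 2.747e-04]  ψ = [2, 2, 1]  (obs o_3=2)
t=4: δ = [5.150e-05, 6.866e-05, 2.289e-05]  ψ = [0, 0, 1]  (obs o_4=3)
backtrack: best end state = 1; path = [0, 1, 2, 0, 1]

path = [0, 1, 2, 0, 1]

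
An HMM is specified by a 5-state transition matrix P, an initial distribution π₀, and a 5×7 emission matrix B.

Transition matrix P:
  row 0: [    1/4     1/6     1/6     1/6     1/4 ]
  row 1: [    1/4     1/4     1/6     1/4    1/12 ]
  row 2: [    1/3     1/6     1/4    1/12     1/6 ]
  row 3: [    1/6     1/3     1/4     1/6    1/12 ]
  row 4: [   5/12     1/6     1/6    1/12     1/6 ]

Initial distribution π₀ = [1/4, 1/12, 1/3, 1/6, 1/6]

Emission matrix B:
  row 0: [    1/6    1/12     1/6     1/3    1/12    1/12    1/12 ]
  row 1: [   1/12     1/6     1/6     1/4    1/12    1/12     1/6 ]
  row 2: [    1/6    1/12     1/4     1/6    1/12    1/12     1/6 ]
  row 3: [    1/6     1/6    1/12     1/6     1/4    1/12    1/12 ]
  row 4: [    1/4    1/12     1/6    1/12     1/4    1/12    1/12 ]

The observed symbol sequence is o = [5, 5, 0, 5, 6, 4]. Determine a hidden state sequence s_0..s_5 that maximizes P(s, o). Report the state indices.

path = [2, 0, 4, 0, 1, 3]

t=0: δ = [2.083e-02, 6.944e-03, 2.778e-02, 1.389e-02, 1.389e-02]  (obs o_0=5)
t=1: δ = [7.716e-04, 3.858e-04, 5.787e-04, 2.894e-04, 4.340e-04]  ψ = [2, 2, 2, 0, 0]  (obs o_1=5)
t=2: δ = [3.215e-05, 1.072e-05, 2.411e-05, 2.143e-05, 4.823e-05]  ψ = [0, 0, 2, 0, 0]  (obs o_2=0)
t=3: δ = [1.674e-06, 6.698e-07, 6.698e-07, 4.465e-07, 6.698e-07]  ψ = [4, 4, 4, 0, 0]  (obs o_3=5)
t=4: δ = [3.489e-08, 4.651e-08, 4.651e-08, 2.326e-08, 3.489e-08]  ψ = [0, 0, 0, 0, 0]  (obs o_4=6)
t=5: δ = [1.292e-09, 9.690e-10, 9.690e-10, 2.907e-09, 2.180e-09]  ψ = [2, 1, 2, 1, 0]  (obs o_5=4)
backtrack: best end state = 3; path = [2, 0, 4, 0, 1, 3]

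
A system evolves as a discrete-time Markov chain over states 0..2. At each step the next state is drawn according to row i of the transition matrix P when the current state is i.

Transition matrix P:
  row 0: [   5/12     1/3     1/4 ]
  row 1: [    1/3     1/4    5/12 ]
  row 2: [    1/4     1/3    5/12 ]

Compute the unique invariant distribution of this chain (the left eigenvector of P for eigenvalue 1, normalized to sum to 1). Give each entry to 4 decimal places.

π = [0.3308, 0.3077, 0.3615]

Balance equations π_j = Σ_i π_i·P[i][j]:
  π_0 = 5/12·π_0 + 1/3·π_1 + 1/4·π_2
  π_1 = 1/3·π_0 + 1/4·π_1 + 1/3·π_2
  normalize: π_0 + π_1 + π_2 = 1
Solving the linear system gives exactly π = [43/130, 4/13, 47/130].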